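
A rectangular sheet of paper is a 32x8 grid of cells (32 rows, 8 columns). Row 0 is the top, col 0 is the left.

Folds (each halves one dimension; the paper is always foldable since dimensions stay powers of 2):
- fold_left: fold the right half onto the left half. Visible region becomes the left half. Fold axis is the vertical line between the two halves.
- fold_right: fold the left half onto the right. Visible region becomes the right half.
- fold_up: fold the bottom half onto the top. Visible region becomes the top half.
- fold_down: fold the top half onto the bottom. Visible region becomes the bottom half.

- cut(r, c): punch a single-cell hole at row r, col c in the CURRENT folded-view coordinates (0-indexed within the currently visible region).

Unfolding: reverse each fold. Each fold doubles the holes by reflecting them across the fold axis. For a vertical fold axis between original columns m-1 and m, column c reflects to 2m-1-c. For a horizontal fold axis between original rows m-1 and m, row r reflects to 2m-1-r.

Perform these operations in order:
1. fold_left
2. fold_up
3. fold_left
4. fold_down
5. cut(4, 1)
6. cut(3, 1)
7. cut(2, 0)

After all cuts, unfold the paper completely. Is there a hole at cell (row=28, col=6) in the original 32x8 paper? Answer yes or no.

Op 1 fold_left: fold axis v@4; visible region now rows[0,32) x cols[0,4) = 32x4
Op 2 fold_up: fold axis h@16; visible region now rows[0,16) x cols[0,4) = 16x4
Op 3 fold_left: fold axis v@2; visible region now rows[0,16) x cols[0,2) = 16x2
Op 4 fold_down: fold axis h@8; visible region now rows[8,16) x cols[0,2) = 8x2
Op 5 cut(4, 1): punch at orig (12,1); cuts so far [(12, 1)]; region rows[8,16) x cols[0,2) = 8x2
Op 6 cut(3, 1): punch at orig (11,1); cuts so far [(11, 1), (12, 1)]; region rows[8,16) x cols[0,2) = 8x2
Op 7 cut(2, 0): punch at orig (10,0); cuts so far [(10, 0), (11, 1), (12, 1)]; region rows[8,16) x cols[0,2) = 8x2
Unfold 1 (reflect across h@8): 6 holes -> [(3, 1), (4, 1), (5, 0), (10, 0), (11, 1), (12, 1)]
Unfold 2 (reflect across v@2): 12 holes -> [(3, 1), (3, 2), (4, 1), (4, 2), (5, 0), (5, 3), (10, 0), (10, 3), (11, 1), (11, 2), (12, 1), (12, 2)]
Unfold 3 (reflect across h@16): 24 holes -> [(3, 1), (3, 2), (4, 1), (4, 2), (5, 0), (5, 3), (10, 0), (10, 3), (11, 1), (11, 2), (12, 1), (12, 2), (19, 1), (19, 2), (20, 1), (20, 2), (21, 0), (21, 3), (26, 0), (26, 3), (27, 1), (27, 2), (28, 1), (28, 2)]
Unfold 4 (reflect across v@4): 48 holes -> [(3, 1), (3, 2), (3, 5), (3, 6), (4, 1), (4, 2), (4, 5), (4, 6), (5, 0), (5, 3), (5, 4), (5, 7), (10, 0), (10, 3), (10, 4), (10, 7), (11, 1), (11, 2), (11, 5), (11, 6), (12, 1), (12, 2), (12, 5), (12, 6), (19, 1), (19, 2), (19, 5), (19, 6), (20, 1), (20, 2), (20, 5), (20, 6), (21, 0), (21, 3), (21, 4), (21, 7), (26, 0), (26, 3), (26, 4), (26, 7), (27, 1), (27, 2), (27, 5), (27, 6), (28, 1), (28, 2), (28, 5), (28, 6)]
Holes: [(3, 1), (3, 2), (3, 5), (3, 6), (4, 1), (4, 2), (4, 5), (4, 6), (5, 0), (5, 3), (5, 4), (5, 7), (10, 0), (10, 3), (10, 4), (10, 7), (11, 1), (11, 2), (11, 5), (11, 6), (12, 1), (12, 2), (12, 5), (12, 6), (19, 1), (19, 2), (19, 5), (19, 6), (20, 1), (20, 2), (20, 5), (20, 6), (21, 0), (21, 3), (21, 4), (21, 7), (26, 0), (26, 3), (26, 4), (26, 7), (27, 1), (27, 2), (27, 5), (27, 6), (28, 1), (28, 2), (28, 5), (28, 6)]

Answer: yes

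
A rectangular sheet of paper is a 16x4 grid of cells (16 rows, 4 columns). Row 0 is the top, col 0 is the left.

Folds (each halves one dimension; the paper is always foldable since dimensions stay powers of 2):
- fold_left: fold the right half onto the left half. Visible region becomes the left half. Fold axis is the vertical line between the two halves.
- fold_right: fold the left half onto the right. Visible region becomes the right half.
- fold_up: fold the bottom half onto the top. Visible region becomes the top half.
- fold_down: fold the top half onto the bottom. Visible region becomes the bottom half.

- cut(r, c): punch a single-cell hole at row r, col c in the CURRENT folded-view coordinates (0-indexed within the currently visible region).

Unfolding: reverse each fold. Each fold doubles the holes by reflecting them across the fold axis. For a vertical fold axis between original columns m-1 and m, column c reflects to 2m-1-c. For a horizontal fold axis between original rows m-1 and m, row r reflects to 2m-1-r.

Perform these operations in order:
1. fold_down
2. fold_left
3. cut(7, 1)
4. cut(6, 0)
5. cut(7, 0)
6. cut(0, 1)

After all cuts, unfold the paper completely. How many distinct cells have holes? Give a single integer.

Op 1 fold_down: fold axis h@8; visible region now rows[8,16) x cols[0,4) = 8x4
Op 2 fold_left: fold axis v@2; visible region now rows[8,16) x cols[0,2) = 8x2
Op 3 cut(7, 1): punch at orig (15,1); cuts so far [(15, 1)]; region rows[8,16) x cols[0,2) = 8x2
Op 4 cut(6, 0): punch at orig (14,0); cuts so far [(14, 0), (15, 1)]; region rows[8,16) x cols[0,2) = 8x2
Op 5 cut(7, 0): punch at orig (15,0); cuts so far [(14, 0), (15, 0), (15, 1)]; region rows[8,16) x cols[0,2) = 8x2
Op 6 cut(0, 1): punch at orig (8,1); cuts so far [(8, 1), (14, 0), (15, 0), (15, 1)]; region rows[8,16) x cols[0,2) = 8x2
Unfold 1 (reflect across v@2): 8 holes -> [(8, 1), (8, 2), (14, 0), (14, 3), (15, 0), (15, 1), (15, 2), (15, 3)]
Unfold 2 (reflect across h@8): 16 holes -> [(0, 0), (0, 1), (0, 2), (0, 3), (1, 0), (1, 3), (7, 1), (7, 2), (8, 1), (8, 2), (14, 0), (14, 3), (15, 0), (15, 1), (15, 2), (15, 3)]

Answer: 16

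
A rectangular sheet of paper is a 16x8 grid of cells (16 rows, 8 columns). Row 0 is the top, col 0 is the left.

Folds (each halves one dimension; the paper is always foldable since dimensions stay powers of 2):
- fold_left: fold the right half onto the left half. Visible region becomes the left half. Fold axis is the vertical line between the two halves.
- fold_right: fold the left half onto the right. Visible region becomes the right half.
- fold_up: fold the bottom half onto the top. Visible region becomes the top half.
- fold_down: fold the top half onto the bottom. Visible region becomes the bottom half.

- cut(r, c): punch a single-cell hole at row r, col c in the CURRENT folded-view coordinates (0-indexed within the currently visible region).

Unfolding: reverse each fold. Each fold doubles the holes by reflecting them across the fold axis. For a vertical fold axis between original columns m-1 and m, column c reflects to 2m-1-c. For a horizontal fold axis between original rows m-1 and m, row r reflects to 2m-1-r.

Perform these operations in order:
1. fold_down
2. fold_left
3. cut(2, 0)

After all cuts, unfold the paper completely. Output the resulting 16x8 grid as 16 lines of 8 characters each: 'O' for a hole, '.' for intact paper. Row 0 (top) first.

Op 1 fold_down: fold axis h@8; visible region now rows[8,16) x cols[0,8) = 8x8
Op 2 fold_left: fold axis v@4; visible region now rows[8,16) x cols[0,4) = 8x4
Op 3 cut(2, 0): punch at orig (10,0); cuts so far [(10, 0)]; region rows[8,16) x cols[0,4) = 8x4
Unfold 1 (reflect across v@4): 2 holes -> [(10, 0), (10, 7)]
Unfold 2 (reflect across h@8): 4 holes -> [(5, 0), (5, 7), (10, 0), (10, 7)]

Answer: ........
........
........
........
........
O......O
........
........
........
........
O......O
........
........
........
........
........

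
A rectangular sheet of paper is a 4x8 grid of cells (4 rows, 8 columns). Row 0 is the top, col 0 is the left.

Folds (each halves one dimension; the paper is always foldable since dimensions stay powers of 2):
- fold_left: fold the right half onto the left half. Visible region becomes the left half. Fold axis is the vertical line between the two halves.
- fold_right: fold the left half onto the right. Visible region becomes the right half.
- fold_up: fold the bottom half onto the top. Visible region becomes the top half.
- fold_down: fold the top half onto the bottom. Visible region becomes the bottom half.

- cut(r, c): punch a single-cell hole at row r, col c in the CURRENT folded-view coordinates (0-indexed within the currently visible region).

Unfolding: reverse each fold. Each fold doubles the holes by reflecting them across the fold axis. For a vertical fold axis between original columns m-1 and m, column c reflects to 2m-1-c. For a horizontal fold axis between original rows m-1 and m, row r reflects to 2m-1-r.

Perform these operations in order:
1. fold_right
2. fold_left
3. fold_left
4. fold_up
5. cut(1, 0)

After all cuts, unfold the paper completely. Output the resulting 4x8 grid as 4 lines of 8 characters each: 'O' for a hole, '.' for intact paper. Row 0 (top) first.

Op 1 fold_right: fold axis v@4; visible region now rows[0,4) x cols[4,8) = 4x4
Op 2 fold_left: fold axis v@6; visible region now rows[0,4) x cols[4,6) = 4x2
Op 3 fold_left: fold axis v@5; visible region now rows[0,4) x cols[4,5) = 4x1
Op 4 fold_up: fold axis h@2; visible region now rows[0,2) x cols[4,5) = 2x1
Op 5 cut(1, 0): punch at orig (1,4); cuts so far [(1, 4)]; region rows[0,2) x cols[4,5) = 2x1
Unfold 1 (reflect across h@2): 2 holes -> [(1, 4), (2, 4)]
Unfold 2 (reflect across v@5): 4 holes -> [(1, 4), (1, 5), (2, 4), (2, 5)]
Unfold 3 (reflect across v@6): 8 holes -> [(1, 4), (1, 5), (1, 6), (1, 7), (2, 4), (2, 5), (2, 6), (2, 7)]
Unfold 4 (reflect across v@4): 16 holes -> [(1, 0), (1, 1), (1, 2), (1, 3), (1, 4), (1, 5), (1, 6), (1, 7), (2, 0), (2, 1), (2, 2), (2, 3), (2, 4), (2, 5), (2, 6), (2, 7)]

Answer: ........
OOOOOOOO
OOOOOOOO
........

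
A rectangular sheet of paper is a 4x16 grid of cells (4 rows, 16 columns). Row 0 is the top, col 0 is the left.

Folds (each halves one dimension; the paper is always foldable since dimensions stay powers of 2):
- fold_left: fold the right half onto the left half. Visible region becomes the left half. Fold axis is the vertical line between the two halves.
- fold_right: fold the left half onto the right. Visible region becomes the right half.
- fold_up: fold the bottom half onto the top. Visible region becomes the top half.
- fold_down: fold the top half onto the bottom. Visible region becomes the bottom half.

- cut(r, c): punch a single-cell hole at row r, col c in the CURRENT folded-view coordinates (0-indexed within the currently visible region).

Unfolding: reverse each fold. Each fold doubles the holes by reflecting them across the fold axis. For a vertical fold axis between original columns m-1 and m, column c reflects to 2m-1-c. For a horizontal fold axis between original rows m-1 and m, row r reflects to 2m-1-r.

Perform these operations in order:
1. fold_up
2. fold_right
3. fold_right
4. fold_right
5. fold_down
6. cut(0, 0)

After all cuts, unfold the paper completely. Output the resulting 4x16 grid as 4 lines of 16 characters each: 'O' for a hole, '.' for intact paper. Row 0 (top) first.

Op 1 fold_up: fold axis h@2; visible region now rows[0,2) x cols[0,16) = 2x16
Op 2 fold_right: fold axis v@8; visible region now rows[0,2) x cols[8,16) = 2x8
Op 3 fold_right: fold axis v@12; visible region now rows[0,2) x cols[12,16) = 2x4
Op 4 fold_right: fold axis v@14; visible region now rows[0,2) x cols[14,16) = 2x2
Op 5 fold_down: fold axis h@1; visible region now rows[1,2) x cols[14,16) = 1x2
Op 6 cut(0, 0): punch at orig (1,14); cuts so far [(1, 14)]; region rows[1,2) x cols[14,16) = 1x2
Unfold 1 (reflect across h@1): 2 holes -> [(0, 14), (1, 14)]
Unfold 2 (reflect across v@14): 4 holes -> [(0, 13), (0, 14), (1, 13), (1, 14)]
Unfold 3 (reflect across v@12): 8 holes -> [(0, 9), (0, 10), (0, 13), (0, 14), (1, 9), (1, 10), (1, 13), (1, 14)]
Unfold 4 (reflect across v@8): 16 holes -> [(0, 1), (0, 2), (0, 5), (0, 6), (0, 9), (0, 10), (0, 13), (0, 14), (1, 1), (1, 2), (1, 5), (1, 6), (1, 9), (1, 10), (1, 13), (1, 14)]
Unfold 5 (reflect across h@2): 32 holes -> [(0, 1), (0, 2), (0, 5), (0, 6), (0, 9), (0, 10), (0, 13), (0, 14), (1, 1), (1, 2), (1, 5), (1, 6), (1, 9), (1, 10), (1, 13), (1, 14), (2, 1), (2, 2), (2, 5), (2, 6), (2, 9), (2, 10), (2, 13), (2, 14), (3, 1), (3, 2), (3, 5), (3, 6), (3, 9), (3, 10), (3, 13), (3, 14)]

Answer: .OO..OO..OO..OO.
.OO..OO..OO..OO.
.OO..OO..OO..OO.
.OO..OO..OO..OO.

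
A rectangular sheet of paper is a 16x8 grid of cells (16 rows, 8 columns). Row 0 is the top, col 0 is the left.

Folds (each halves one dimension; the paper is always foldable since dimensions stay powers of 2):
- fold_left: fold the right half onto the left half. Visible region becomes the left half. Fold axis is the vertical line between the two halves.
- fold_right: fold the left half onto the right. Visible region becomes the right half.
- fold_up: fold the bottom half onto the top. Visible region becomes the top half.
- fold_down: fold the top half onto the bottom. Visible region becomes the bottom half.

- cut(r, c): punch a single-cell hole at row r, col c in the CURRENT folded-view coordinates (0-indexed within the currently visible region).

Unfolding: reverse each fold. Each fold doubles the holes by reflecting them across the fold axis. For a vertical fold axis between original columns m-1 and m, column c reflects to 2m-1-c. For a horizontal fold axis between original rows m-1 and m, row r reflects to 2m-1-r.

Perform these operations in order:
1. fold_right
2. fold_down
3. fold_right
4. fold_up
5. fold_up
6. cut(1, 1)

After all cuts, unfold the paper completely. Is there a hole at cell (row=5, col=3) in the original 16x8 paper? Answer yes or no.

Op 1 fold_right: fold axis v@4; visible region now rows[0,16) x cols[4,8) = 16x4
Op 2 fold_down: fold axis h@8; visible region now rows[8,16) x cols[4,8) = 8x4
Op 3 fold_right: fold axis v@6; visible region now rows[8,16) x cols[6,8) = 8x2
Op 4 fold_up: fold axis h@12; visible region now rows[8,12) x cols[6,8) = 4x2
Op 5 fold_up: fold axis h@10; visible region now rows[8,10) x cols[6,8) = 2x2
Op 6 cut(1, 1): punch at orig (9,7); cuts so far [(9, 7)]; region rows[8,10) x cols[6,8) = 2x2
Unfold 1 (reflect across h@10): 2 holes -> [(9, 7), (10, 7)]
Unfold 2 (reflect across h@12): 4 holes -> [(9, 7), (10, 7), (13, 7), (14, 7)]
Unfold 3 (reflect across v@6): 8 holes -> [(9, 4), (9, 7), (10, 4), (10, 7), (13, 4), (13, 7), (14, 4), (14, 7)]
Unfold 4 (reflect across h@8): 16 holes -> [(1, 4), (1, 7), (2, 4), (2, 7), (5, 4), (5, 7), (6, 4), (6, 7), (9, 4), (9, 7), (10, 4), (10, 7), (13, 4), (13, 7), (14, 4), (14, 7)]
Unfold 5 (reflect across v@4): 32 holes -> [(1, 0), (1, 3), (1, 4), (1, 7), (2, 0), (2, 3), (2, 4), (2, 7), (5, 0), (5, 3), (5, 4), (5, 7), (6, 0), (6, 3), (6, 4), (6, 7), (9, 0), (9, 3), (9, 4), (9, 7), (10, 0), (10, 3), (10, 4), (10, 7), (13, 0), (13, 3), (13, 4), (13, 7), (14, 0), (14, 3), (14, 4), (14, 7)]
Holes: [(1, 0), (1, 3), (1, 4), (1, 7), (2, 0), (2, 3), (2, 4), (2, 7), (5, 0), (5, 3), (5, 4), (5, 7), (6, 0), (6, 3), (6, 4), (6, 7), (9, 0), (9, 3), (9, 4), (9, 7), (10, 0), (10, 3), (10, 4), (10, 7), (13, 0), (13, 3), (13, 4), (13, 7), (14, 0), (14, 3), (14, 4), (14, 7)]

Answer: yes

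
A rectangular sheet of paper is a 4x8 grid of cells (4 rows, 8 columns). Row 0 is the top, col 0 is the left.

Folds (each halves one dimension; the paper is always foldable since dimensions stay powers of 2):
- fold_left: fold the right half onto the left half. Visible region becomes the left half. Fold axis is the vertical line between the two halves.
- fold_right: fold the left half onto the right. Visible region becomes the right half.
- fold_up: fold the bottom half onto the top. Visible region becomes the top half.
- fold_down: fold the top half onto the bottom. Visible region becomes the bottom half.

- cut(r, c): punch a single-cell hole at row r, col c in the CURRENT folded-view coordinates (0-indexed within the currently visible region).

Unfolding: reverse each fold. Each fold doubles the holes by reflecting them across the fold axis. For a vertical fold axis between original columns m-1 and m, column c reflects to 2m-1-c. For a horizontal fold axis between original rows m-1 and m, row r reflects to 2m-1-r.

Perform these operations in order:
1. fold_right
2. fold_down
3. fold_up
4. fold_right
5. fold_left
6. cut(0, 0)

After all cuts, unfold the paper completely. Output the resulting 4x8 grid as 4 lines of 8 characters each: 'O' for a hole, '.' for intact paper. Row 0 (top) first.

Answer: OOOOOOOO
OOOOOOOO
OOOOOOOO
OOOOOOOO

Derivation:
Op 1 fold_right: fold axis v@4; visible region now rows[0,4) x cols[4,8) = 4x4
Op 2 fold_down: fold axis h@2; visible region now rows[2,4) x cols[4,8) = 2x4
Op 3 fold_up: fold axis h@3; visible region now rows[2,3) x cols[4,8) = 1x4
Op 4 fold_right: fold axis v@6; visible region now rows[2,3) x cols[6,8) = 1x2
Op 5 fold_left: fold axis v@7; visible region now rows[2,3) x cols[6,7) = 1x1
Op 6 cut(0, 0): punch at orig (2,6); cuts so far [(2, 6)]; region rows[2,3) x cols[6,7) = 1x1
Unfold 1 (reflect across v@7): 2 holes -> [(2, 6), (2, 7)]
Unfold 2 (reflect across v@6): 4 holes -> [(2, 4), (2, 5), (2, 6), (2, 7)]
Unfold 3 (reflect across h@3): 8 holes -> [(2, 4), (2, 5), (2, 6), (2, 7), (3, 4), (3, 5), (3, 6), (3, 7)]
Unfold 4 (reflect across h@2): 16 holes -> [(0, 4), (0, 5), (0, 6), (0, 7), (1, 4), (1, 5), (1, 6), (1, 7), (2, 4), (2, 5), (2, 6), (2, 7), (3, 4), (3, 5), (3, 6), (3, 7)]
Unfold 5 (reflect across v@4): 32 holes -> [(0, 0), (0, 1), (0, 2), (0, 3), (0, 4), (0, 5), (0, 6), (0, 7), (1, 0), (1, 1), (1, 2), (1, 3), (1, 4), (1, 5), (1, 6), (1, 7), (2, 0), (2, 1), (2, 2), (2, 3), (2, 4), (2, 5), (2, 6), (2, 7), (3, 0), (3, 1), (3, 2), (3, 3), (3, 4), (3, 5), (3, 6), (3, 7)]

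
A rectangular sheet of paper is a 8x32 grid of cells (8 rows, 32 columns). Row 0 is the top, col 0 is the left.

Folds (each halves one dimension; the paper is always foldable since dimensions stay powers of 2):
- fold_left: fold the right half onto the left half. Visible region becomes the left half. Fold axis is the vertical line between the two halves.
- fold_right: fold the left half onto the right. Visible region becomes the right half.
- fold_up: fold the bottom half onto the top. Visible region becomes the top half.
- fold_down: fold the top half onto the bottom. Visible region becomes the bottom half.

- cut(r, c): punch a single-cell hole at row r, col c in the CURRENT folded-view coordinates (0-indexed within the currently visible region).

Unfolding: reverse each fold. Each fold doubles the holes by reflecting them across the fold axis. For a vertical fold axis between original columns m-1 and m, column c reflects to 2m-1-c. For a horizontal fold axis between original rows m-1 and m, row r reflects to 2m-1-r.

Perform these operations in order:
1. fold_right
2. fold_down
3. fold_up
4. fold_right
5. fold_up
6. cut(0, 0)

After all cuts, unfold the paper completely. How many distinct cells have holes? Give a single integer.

Answer: 32

Derivation:
Op 1 fold_right: fold axis v@16; visible region now rows[0,8) x cols[16,32) = 8x16
Op 2 fold_down: fold axis h@4; visible region now rows[4,8) x cols[16,32) = 4x16
Op 3 fold_up: fold axis h@6; visible region now rows[4,6) x cols[16,32) = 2x16
Op 4 fold_right: fold axis v@24; visible region now rows[4,6) x cols[24,32) = 2x8
Op 5 fold_up: fold axis h@5; visible region now rows[4,5) x cols[24,32) = 1x8
Op 6 cut(0, 0): punch at orig (4,24); cuts so far [(4, 24)]; region rows[4,5) x cols[24,32) = 1x8
Unfold 1 (reflect across h@5): 2 holes -> [(4, 24), (5, 24)]
Unfold 2 (reflect across v@24): 4 holes -> [(4, 23), (4, 24), (5, 23), (5, 24)]
Unfold 3 (reflect across h@6): 8 holes -> [(4, 23), (4, 24), (5, 23), (5, 24), (6, 23), (6, 24), (7, 23), (7, 24)]
Unfold 4 (reflect across h@4): 16 holes -> [(0, 23), (0, 24), (1, 23), (1, 24), (2, 23), (2, 24), (3, 23), (3, 24), (4, 23), (4, 24), (5, 23), (5, 24), (6, 23), (6, 24), (7, 23), (7, 24)]
Unfold 5 (reflect across v@16): 32 holes -> [(0, 7), (0, 8), (0, 23), (0, 24), (1, 7), (1, 8), (1, 23), (1, 24), (2, 7), (2, 8), (2, 23), (2, 24), (3, 7), (3, 8), (3, 23), (3, 24), (4, 7), (4, 8), (4, 23), (4, 24), (5, 7), (5, 8), (5, 23), (5, 24), (6, 7), (6, 8), (6, 23), (6, 24), (7, 7), (7, 8), (7, 23), (7, 24)]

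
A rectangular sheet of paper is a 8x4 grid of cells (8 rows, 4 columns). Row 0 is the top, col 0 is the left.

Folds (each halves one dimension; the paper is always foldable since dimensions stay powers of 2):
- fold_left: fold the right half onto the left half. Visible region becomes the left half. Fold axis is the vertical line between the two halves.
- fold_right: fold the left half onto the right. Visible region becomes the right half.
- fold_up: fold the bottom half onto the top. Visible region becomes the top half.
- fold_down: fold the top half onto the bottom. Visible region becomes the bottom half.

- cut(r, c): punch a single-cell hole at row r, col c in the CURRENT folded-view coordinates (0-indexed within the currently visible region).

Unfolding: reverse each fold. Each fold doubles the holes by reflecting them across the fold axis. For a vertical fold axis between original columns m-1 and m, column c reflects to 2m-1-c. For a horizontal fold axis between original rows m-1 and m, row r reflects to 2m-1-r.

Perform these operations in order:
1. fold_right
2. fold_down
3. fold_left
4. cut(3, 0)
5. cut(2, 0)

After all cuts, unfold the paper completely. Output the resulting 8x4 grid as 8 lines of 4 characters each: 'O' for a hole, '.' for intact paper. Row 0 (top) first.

Answer: OOOO
OOOO
....
....
....
....
OOOO
OOOO

Derivation:
Op 1 fold_right: fold axis v@2; visible region now rows[0,8) x cols[2,4) = 8x2
Op 2 fold_down: fold axis h@4; visible region now rows[4,8) x cols[2,4) = 4x2
Op 3 fold_left: fold axis v@3; visible region now rows[4,8) x cols[2,3) = 4x1
Op 4 cut(3, 0): punch at orig (7,2); cuts so far [(7, 2)]; region rows[4,8) x cols[2,3) = 4x1
Op 5 cut(2, 0): punch at orig (6,2); cuts so far [(6, 2), (7, 2)]; region rows[4,8) x cols[2,3) = 4x1
Unfold 1 (reflect across v@3): 4 holes -> [(6, 2), (6, 3), (7, 2), (7, 3)]
Unfold 2 (reflect across h@4): 8 holes -> [(0, 2), (0, 3), (1, 2), (1, 3), (6, 2), (6, 3), (7, 2), (7, 3)]
Unfold 3 (reflect across v@2): 16 holes -> [(0, 0), (0, 1), (0, 2), (0, 3), (1, 0), (1, 1), (1, 2), (1, 3), (6, 0), (6, 1), (6, 2), (6, 3), (7, 0), (7, 1), (7, 2), (7, 3)]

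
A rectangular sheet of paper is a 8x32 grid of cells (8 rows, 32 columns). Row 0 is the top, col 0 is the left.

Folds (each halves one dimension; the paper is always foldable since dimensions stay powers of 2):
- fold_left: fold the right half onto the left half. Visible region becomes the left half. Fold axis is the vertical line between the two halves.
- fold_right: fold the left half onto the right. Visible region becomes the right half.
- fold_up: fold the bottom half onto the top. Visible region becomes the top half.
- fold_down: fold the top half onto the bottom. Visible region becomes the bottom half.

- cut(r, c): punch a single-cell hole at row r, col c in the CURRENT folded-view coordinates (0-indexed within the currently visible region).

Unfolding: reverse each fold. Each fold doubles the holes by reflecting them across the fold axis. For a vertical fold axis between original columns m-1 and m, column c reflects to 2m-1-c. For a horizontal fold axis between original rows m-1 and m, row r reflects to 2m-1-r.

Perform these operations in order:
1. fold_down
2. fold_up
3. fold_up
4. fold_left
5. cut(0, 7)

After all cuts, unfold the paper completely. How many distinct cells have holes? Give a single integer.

Answer: 16

Derivation:
Op 1 fold_down: fold axis h@4; visible region now rows[4,8) x cols[0,32) = 4x32
Op 2 fold_up: fold axis h@6; visible region now rows[4,6) x cols[0,32) = 2x32
Op 3 fold_up: fold axis h@5; visible region now rows[4,5) x cols[0,32) = 1x32
Op 4 fold_left: fold axis v@16; visible region now rows[4,5) x cols[0,16) = 1x16
Op 5 cut(0, 7): punch at orig (4,7); cuts so far [(4, 7)]; region rows[4,5) x cols[0,16) = 1x16
Unfold 1 (reflect across v@16): 2 holes -> [(4, 7), (4, 24)]
Unfold 2 (reflect across h@5): 4 holes -> [(4, 7), (4, 24), (5, 7), (5, 24)]
Unfold 3 (reflect across h@6): 8 holes -> [(4, 7), (4, 24), (5, 7), (5, 24), (6, 7), (6, 24), (7, 7), (7, 24)]
Unfold 4 (reflect across h@4): 16 holes -> [(0, 7), (0, 24), (1, 7), (1, 24), (2, 7), (2, 24), (3, 7), (3, 24), (4, 7), (4, 24), (5, 7), (5, 24), (6, 7), (6, 24), (7, 7), (7, 24)]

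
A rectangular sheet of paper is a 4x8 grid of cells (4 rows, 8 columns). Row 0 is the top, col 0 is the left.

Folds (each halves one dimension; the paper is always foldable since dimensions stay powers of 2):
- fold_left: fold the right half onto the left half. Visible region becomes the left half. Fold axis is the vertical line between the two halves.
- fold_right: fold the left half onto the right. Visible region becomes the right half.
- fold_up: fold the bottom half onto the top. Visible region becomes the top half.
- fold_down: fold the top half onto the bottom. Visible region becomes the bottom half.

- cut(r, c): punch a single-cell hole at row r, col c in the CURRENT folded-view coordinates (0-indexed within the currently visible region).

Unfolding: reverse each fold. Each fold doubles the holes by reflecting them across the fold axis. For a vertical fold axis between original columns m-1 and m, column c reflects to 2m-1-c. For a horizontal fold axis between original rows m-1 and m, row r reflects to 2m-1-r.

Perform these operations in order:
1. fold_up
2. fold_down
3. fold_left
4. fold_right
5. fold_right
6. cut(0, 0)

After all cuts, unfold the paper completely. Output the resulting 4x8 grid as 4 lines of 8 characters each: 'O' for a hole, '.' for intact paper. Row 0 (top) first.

Answer: OOOOOOOO
OOOOOOOO
OOOOOOOO
OOOOOOOO

Derivation:
Op 1 fold_up: fold axis h@2; visible region now rows[0,2) x cols[0,8) = 2x8
Op 2 fold_down: fold axis h@1; visible region now rows[1,2) x cols[0,8) = 1x8
Op 3 fold_left: fold axis v@4; visible region now rows[1,2) x cols[0,4) = 1x4
Op 4 fold_right: fold axis v@2; visible region now rows[1,2) x cols[2,4) = 1x2
Op 5 fold_right: fold axis v@3; visible region now rows[1,2) x cols[3,4) = 1x1
Op 6 cut(0, 0): punch at orig (1,3); cuts so far [(1, 3)]; region rows[1,2) x cols[3,4) = 1x1
Unfold 1 (reflect across v@3): 2 holes -> [(1, 2), (1, 3)]
Unfold 2 (reflect across v@2): 4 holes -> [(1, 0), (1, 1), (1, 2), (1, 3)]
Unfold 3 (reflect across v@4): 8 holes -> [(1, 0), (1, 1), (1, 2), (1, 3), (1, 4), (1, 5), (1, 6), (1, 7)]
Unfold 4 (reflect across h@1): 16 holes -> [(0, 0), (0, 1), (0, 2), (0, 3), (0, 4), (0, 5), (0, 6), (0, 7), (1, 0), (1, 1), (1, 2), (1, 3), (1, 4), (1, 5), (1, 6), (1, 7)]
Unfold 5 (reflect across h@2): 32 holes -> [(0, 0), (0, 1), (0, 2), (0, 3), (0, 4), (0, 5), (0, 6), (0, 7), (1, 0), (1, 1), (1, 2), (1, 3), (1, 4), (1, 5), (1, 6), (1, 7), (2, 0), (2, 1), (2, 2), (2, 3), (2, 4), (2, 5), (2, 6), (2, 7), (3, 0), (3, 1), (3, 2), (3, 3), (3, 4), (3, 5), (3, 6), (3, 7)]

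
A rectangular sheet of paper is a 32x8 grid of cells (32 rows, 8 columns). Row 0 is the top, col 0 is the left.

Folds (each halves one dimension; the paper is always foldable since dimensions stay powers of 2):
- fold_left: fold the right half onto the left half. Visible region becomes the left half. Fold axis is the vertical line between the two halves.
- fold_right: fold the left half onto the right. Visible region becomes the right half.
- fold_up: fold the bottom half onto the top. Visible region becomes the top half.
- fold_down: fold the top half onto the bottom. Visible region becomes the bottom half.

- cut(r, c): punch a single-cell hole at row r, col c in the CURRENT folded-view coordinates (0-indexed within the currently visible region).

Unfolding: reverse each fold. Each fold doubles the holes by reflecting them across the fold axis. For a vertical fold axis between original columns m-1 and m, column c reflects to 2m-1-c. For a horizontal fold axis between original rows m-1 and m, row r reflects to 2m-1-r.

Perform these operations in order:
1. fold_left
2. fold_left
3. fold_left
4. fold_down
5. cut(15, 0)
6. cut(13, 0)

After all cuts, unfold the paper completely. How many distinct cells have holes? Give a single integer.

Answer: 32

Derivation:
Op 1 fold_left: fold axis v@4; visible region now rows[0,32) x cols[0,4) = 32x4
Op 2 fold_left: fold axis v@2; visible region now rows[0,32) x cols[0,2) = 32x2
Op 3 fold_left: fold axis v@1; visible region now rows[0,32) x cols[0,1) = 32x1
Op 4 fold_down: fold axis h@16; visible region now rows[16,32) x cols[0,1) = 16x1
Op 5 cut(15, 0): punch at orig (31,0); cuts so far [(31, 0)]; region rows[16,32) x cols[0,1) = 16x1
Op 6 cut(13, 0): punch at orig (29,0); cuts so far [(29, 0), (31, 0)]; region rows[16,32) x cols[0,1) = 16x1
Unfold 1 (reflect across h@16): 4 holes -> [(0, 0), (2, 0), (29, 0), (31, 0)]
Unfold 2 (reflect across v@1): 8 holes -> [(0, 0), (0, 1), (2, 0), (2, 1), (29, 0), (29, 1), (31, 0), (31, 1)]
Unfold 3 (reflect across v@2): 16 holes -> [(0, 0), (0, 1), (0, 2), (0, 3), (2, 0), (2, 1), (2, 2), (2, 3), (29, 0), (29, 1), (29, 2), (29, 3), (31, 0), (31, 1), (31, 2), (31, 3)]
Unfold 4 (reflect across v@4): 32 holes -> [(0, 0), (0, 1), (0, 2), (0, 3), (0, 4), (0, 5), (0, 6), (0, 7), (2, 0), (2, 1), (2, 2), (2, 3), (2, 4), (2, 5), (2, 6), (2, 7), (29, 0), (29, 1), (29, 2), (29, 3), (29, 4), (29, 5), (29, 6), (29, 7), (31, 0), (31, 1), (31, 2), (31, 3), (31, 4), (31, 5), (31, 6), (31, 7)]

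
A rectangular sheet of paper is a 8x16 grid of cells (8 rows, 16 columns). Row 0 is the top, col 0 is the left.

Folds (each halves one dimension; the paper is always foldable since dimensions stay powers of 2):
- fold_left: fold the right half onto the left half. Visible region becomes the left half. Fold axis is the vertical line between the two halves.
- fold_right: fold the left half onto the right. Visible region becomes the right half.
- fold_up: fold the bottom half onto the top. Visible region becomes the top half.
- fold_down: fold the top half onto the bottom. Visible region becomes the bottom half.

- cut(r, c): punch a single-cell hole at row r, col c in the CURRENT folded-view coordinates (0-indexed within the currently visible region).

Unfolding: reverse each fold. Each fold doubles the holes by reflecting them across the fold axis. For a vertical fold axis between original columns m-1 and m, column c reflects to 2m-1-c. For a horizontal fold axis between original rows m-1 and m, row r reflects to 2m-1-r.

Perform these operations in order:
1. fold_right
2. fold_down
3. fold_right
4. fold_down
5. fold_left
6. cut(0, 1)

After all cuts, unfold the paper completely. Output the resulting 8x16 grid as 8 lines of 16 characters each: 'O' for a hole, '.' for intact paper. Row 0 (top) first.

Answer: ................
.OO..OO..OO..OO.
.OO..OO..OO..OO.
................
................
.OO..OO..OO..OO.
.OO..OO..OO..OO.
................

Derivation:
Op 1 fold_right: fold axis v@8; visible region now rows[0,8) x cols[8,16) = 8x8
Op 2 fold_down: fold axis h@4; visible region now rows[4,8) x cols[8,16) = 4x8
Op 3 fold_right: fold axis v@12; visible region now rows[4,8) x cols[12,16) = 4x4
Op 4 fold_down: fold axis h@6; visible region now rows[6,8) x cols[12,16) = 2x4
Op 5 fold_left: fold axis v@14; visible region now rows[6,8) x cols[12,14) = 2x2
Op 6 cut(0, 1): punch at orig (6,13); cuts so far [(6, 13)]; region rows[6,8) x cols[12,14) = 2x2
Unfold 1 (reflect across v@14): 2 holes -> [(6, 13), (6, 14)]
Unfold 2 (reflect across h@6): 4 holes -> [(5, 13), (5, 14), (6, 13), (6, 14)]
Unfold 3 (reflect across v@12): 8 holes -> [(5, 9), (5, 10), (5, 13), (5, 14), (6, 9), (6, 10), (6, 13), (6, 14)]
Unfold 4 (reflect across h@4): 16 holes -> [(1, 9), (1, 10), (1, 13), (1, 14), (2, 9), (2, 10), (2, 13), (2, 14), (5, 9), (5, 10), (5, 13), (5, 14), (6, 9), (6, 10), (6, 13), (6, 14)]
Unfold 5 (reflect across v@8): 32 holes -> [(1, 1), (1, 2), (1, 5), (1, 6), (1, 9), (1, 10), (1, 13), (1, 14), (2, 1), (2, 2), (2, 5), (2, 6), (2, 9), (2, 10), (2, 13), (2, 14), (5, 1), (5, 2), (5, 5), (5, 6), (5, 9), (5, 10), (5, 13), (5, 14), (6, 1), (6, 2), (6, 5), (6, 6), (6, 9), (6, 10), (6, 13), (6, 14)]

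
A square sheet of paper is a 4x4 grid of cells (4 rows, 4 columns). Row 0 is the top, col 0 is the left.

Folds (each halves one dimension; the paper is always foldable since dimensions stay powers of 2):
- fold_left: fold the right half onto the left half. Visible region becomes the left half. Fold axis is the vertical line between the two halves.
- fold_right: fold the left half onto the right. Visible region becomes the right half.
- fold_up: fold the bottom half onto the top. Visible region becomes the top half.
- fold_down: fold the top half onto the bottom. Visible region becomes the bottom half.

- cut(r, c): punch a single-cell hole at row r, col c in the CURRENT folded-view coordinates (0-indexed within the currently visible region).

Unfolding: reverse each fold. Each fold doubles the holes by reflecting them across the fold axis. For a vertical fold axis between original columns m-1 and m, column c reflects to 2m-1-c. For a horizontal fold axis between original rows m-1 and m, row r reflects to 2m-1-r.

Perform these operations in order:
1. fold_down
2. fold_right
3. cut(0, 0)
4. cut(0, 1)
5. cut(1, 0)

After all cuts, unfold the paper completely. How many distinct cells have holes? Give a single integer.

Op 1 fold_down: fold axis h@2; visible region now rows[2,4) x cols[0,4) = 2x4
Op 2 fold_right: fold axis v@2; visible region now rows[2,4) x cols[2,4) = 2x2
Op 3 cut(0, 0): punch at orig (2,2); cuts so far [(2, 2)]; region rows[2,4) x cols[2,4) = 2x2
Op 4 cut(0, 1): punch at orig (2,3); cuts so far [(2, 2), (2, 3)]; region rows[2,4) x cols[2,4) = 2x2
Op 5 cut(1, 0): punch at orig (3,2); cuts so far [(2, 2), (2, 3), (3, 2)]; region rows[2,4) x cols[2,4) = 2x2
Unfold 1 (reflect across v@2): 6 holes -> [(2, 0), (2, 1), (2, 2), (2, 3), (3, 1), (3, 2)]
Unfold 2 (reflect across h@2): 12 holes -> [(0, 1), (0, 2), (1, 0), (1, 1), (1, 2), (1, 3), (2, 0), (2, 1), (2, 2), (2, 3), (3, 1), (3, 2)]

Answer: 12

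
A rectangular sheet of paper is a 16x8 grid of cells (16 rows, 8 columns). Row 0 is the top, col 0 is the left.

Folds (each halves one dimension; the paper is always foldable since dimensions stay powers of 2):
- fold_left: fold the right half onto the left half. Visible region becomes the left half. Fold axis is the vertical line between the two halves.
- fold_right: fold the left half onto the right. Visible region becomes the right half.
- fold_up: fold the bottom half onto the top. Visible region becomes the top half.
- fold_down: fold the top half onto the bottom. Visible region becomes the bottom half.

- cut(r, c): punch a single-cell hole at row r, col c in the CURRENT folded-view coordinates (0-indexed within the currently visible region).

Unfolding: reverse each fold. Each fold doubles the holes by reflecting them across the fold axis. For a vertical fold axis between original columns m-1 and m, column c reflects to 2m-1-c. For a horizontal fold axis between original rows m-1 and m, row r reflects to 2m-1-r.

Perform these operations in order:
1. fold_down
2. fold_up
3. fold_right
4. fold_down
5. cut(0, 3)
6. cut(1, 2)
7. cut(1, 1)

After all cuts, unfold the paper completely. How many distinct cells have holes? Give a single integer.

Op 1 fold_down: fold axis h@8; visible region now rows[8,16) x cols[0,8) = 8x8
Op 2 fold_up: fold axis h@12; visible region now rows[8,12) x cols[0,8) = 4x8
Op 3 fold_right: fold axis v@4; visible region now rows[8,12) x cols[4,8) = 4x4
Op 4 fold_down: fold axis h@10; visible region now rows[10,12) x cols[4,8) = 2x4
Op 5 cut(0, 3): punch at orig (10,7); cuts so far [(10, 7)]; region rows[10,12) x cols[4,8) = 2x4
Op 6 cut(1, 2): punch at orig (11,6); cuts so far [(10, 7), (11, 6)]; region rows[10,12) x cols[4,8) = 2x4
Op 7 cut(1, 1): punch at orig (11,5); cuts so far [(10, 7), (11, 5), (11, 6)]; region rows[10,12) x cols[4,8) = 2x4
Unfold 1 (reflect across h@10): 6 holes -> [(8, 5), (8, 6), (9, 7), (10, 7), (11, 5), (11, 6)]
Unfold 2 (reflect across v@4): 12 holes -> [(8, 1), (8, 2), (8, 5), (8, 6), (9, 0), (9, 7), (10, 0), (10, 7), (11, 1), (11, 2), (11, 5), (11, 6)]
Unfold 3 (reflect across h@12): 24 holes -> [(8, 1), (8, 2), (8, 5), (8, 6), (9, 0), (9, 7), (10, 0), (10, 7), (11, 1), (11, 2), (11, 5), (11, 6), (12, 1), (12, 2), (12, 5), (12, 6), (13, 0), (13, 7), (14, 0), (14, 7), (15, 1), (15, 2), (15, 5), (15, 6)]
Unfold 4 (reflect across h@8): 48 holes -> [(0, 1), (0, 2), (0, 5), (0, 6), (1, 0), (1, 7), (2, 0), (2, 7), (3, 1), (3, 2), (3, 5), (3, 6), (4, 1), (4, 2), (4, 5), (4, 6), (5, 0), (5, 7), (6, 0), (6, 7), (7, 1), (7, 2), (7, 5), (7, 6), (8, 1), (8, 2), (8, 5), (8, 6), (9, 0), (9, 7), (10, 0), (10, 7), (11, 1), (11, 2), (11, 5), (11, 6), (12, 1), (12, 2), (12, 5), (12, 6), (13, 0), (13, 7), (14, 0), (14, 7), (15, 1), (15, 2), (15, 5), (15, 6)]

Answer: 48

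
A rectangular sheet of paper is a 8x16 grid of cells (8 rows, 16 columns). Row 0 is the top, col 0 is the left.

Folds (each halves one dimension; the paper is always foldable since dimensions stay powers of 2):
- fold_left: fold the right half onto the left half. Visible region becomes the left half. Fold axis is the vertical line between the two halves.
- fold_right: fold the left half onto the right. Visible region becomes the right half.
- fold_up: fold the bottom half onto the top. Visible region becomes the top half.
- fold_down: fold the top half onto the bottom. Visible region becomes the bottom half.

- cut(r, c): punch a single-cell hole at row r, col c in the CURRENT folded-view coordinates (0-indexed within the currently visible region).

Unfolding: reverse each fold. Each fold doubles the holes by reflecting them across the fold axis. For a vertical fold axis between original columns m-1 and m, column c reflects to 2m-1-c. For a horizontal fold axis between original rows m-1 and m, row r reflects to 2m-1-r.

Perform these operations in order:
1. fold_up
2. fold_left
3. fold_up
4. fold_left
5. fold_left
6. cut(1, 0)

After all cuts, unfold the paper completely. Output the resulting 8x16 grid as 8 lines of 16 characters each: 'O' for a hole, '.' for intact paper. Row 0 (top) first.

Op 1 fold_up: fold axis h@4; visible region now rows[0,4) x cols[0,16) = 4x16
Op 2 fold_left: fold axis v@8; visible region now rows[0,4) x cols[0,8) = 4x8
Op 3 fold_up: fold axis h@2; visible region now rows[0,2) x cols[0,8) = 2x8
Op 4 fold_left: fold axis v@4; visible region now rows[0,2) x cols[0,4) = 2x4
Op 5 fold_left: fold axis v@2; visible region now rows[0,2) x cols[0,2) = 2x2
Op 6 cut(1, 0): punch at orig (1,0); cuts so far [(1, 0)]; region rows[0,2) x cols[0,2) = 2x2
Unfold 1 (reflect across v@2): 2 holes -> [(1, 0), (1, 3)]
Unfold 2 (reflect across v@4): 4 holes -> [(1, 0), (1, 3), (1, 4), (1, 7)]
Unfold 3 (reflect across h@2): 8 holes -> [(1, 0), (1, 3), (1, 4), (1, 7), (2, 0), (2, 3), (2, 4), (2, 7)]
Unfold 4 (reflect across v@8): 16 holes -> [(1, 0), (1, 3), (1, 4), (1, 7), (1, 8), (1, 11), (1, 12), (1, 15), (2, 0), (2, 3), (2, 4), (2, 7), (2, 8), (2, 11), (2, 12), (2, 15)]
Unfold 5 (reflect across h@4): 32 holes -> [(1, 0), (1, 3), (1, 4), (1, 7), (1, 8), (1, 11), (1, 12), (1, 15), (2, 0), (2, 3), (2, 4), (2, 7), (2, 8), (2, 11), (2, 12), (2, 15), (5, 0), (5, 3), (5, 4), (5, 7), (5, 8), (5, 11), (5, 12), (5, 15), (6, 0), (6, 3), (6, 4), (6, 7), (6, 8), (6, 11), (6, 12), (6, 15)]

Answer: ................
O..OO..OO..OO..O
O..OO..OO..OO..O
................
................
O..OO..OO..OO..O
O..OO..OO..OO..O
................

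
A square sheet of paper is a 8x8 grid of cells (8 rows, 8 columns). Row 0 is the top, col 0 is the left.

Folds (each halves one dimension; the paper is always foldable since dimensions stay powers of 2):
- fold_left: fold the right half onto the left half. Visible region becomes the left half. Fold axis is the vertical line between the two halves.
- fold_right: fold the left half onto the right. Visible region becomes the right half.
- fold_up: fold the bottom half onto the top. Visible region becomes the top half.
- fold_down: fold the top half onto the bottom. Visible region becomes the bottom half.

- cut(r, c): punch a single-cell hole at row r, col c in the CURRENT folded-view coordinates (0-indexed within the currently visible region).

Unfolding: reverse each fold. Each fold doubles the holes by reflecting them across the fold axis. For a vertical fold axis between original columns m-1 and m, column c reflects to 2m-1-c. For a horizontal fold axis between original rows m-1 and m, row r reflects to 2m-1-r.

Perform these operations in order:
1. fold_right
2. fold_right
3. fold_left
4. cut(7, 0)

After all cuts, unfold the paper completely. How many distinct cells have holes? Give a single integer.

Answer: 8

Derivation:
Op 1 fold_right: fold axis v@4; visible region now rows[0,8) x cols[4,8) = 8x4
Op 2 fold_right: fold axis v@6; visible region now rows[0,8) x cols[6,8) = 8x2
Op 3 fold_left: fold axis v@7; visible region now rows[0,8) x cols[6,7) = 8x1
Op 4 cut(7, 0): punch at orig (7,6); cuts so far [(7, 6)]; region rows[0,8) x cols[6,7) = 8x1
Unfold 1 (reflect across v@7): 2 holes -> [(7, 6), (7, 7)]
Unfold 2 (reflect across v@6): 4 holes -> [(7, 4), (7, 5), (7, 6), (7, 7)]
Unfold 3 (reflect across v@4): 8 holes -> [(7, 0), (7, 1), (7, 2), (7, 3), (7, 4), (7, 5), (7, 6), (7, 7)]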